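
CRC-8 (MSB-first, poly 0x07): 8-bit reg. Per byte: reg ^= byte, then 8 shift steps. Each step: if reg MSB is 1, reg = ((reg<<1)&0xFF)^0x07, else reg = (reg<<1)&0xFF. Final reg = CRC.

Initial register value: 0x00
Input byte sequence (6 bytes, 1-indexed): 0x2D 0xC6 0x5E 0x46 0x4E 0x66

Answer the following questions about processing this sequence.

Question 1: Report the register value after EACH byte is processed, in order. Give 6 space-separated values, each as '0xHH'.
0xC3 0x1B 0xDC 0xCF 0x8E 0x96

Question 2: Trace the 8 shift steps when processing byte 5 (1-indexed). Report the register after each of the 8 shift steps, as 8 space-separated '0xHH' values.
After byte 1 (0x2D): reg=0xC3
After byte 2 (0xC6): reg=0x1B
After byte 3 (0x5E): reg=0xDC
After byte 4 (0x46): reg=0xCF
Register before byte 5: 0xCF
After XOR with byte 0x4E: 0x81

Answer: 0x05 0x0A 0x14 0x28 0x50 0xA0 0x47 0x8E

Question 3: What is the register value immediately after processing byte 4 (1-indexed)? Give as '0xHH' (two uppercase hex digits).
Answer: 0xCF

Derivation:
After byte 1 (0x2D): reg=0xC3
After byte 2 (0xC6): reg=0x1B
After byte 3 (0x5E): reg=0xDC
After byte 4 (0x46): reg=0xCF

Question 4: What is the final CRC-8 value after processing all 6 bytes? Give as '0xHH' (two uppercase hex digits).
After byte 1 (0x2D): reg=0xC3
After byte 2 (0xC6): reg=0x1B
After byte 3 (0x5E): reg=0xDC
After byte 4 (0x46): reg=0xCF
After byte 5 (0x4E): reg=0x8E
After byte 6 (0x66): reg=0x96

Answer: 0x96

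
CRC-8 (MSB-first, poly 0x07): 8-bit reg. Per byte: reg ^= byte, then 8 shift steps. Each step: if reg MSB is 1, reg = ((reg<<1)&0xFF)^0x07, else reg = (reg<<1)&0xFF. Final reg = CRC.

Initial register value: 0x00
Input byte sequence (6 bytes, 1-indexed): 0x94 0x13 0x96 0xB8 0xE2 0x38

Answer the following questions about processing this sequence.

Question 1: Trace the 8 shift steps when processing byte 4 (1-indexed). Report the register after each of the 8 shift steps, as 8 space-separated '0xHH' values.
Answer: 0x72 0xE4 0xCF 0x99 0x35 0x6A 0xD4 0xAF

Derivation:
After byte 1 (0x94): reg=0xE5
After byte 2 (0x13): reg=0xCC
After byte 3 (0x96): reg=0x81
Register before byte 4: 0x81
After XOR with byte 0xB8: 0x39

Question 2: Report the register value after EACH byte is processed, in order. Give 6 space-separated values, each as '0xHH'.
0xE5 0xCC 0x81 0xAF 0xE4 0x1A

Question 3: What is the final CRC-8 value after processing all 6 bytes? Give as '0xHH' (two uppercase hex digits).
Answer: 0x1A

Derivation:
After byte 1 (0x94): reg=0xE5
After byte 2 (0x13): reg=0xCC
After byte 3 (0x96): reg=0x81
After byte 4 (0xB8): reg=0xAF
After byte 5 (0xE2): reg=0xE4
After byte 6 (0x38): reg=0x1A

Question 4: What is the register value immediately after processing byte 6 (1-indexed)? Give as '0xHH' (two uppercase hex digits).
After byte 1 (0x94): reg=0xE5
After byte 2 (0x13): reg=0xCC
After byte 3 (0x96): reg=0x81
After byte 4 (0xB8): reg=0xAF
After byte 5 (0xE2): reg=0xE4
After byte 6 (0x38): reg=0x1A

Answer: 0x1A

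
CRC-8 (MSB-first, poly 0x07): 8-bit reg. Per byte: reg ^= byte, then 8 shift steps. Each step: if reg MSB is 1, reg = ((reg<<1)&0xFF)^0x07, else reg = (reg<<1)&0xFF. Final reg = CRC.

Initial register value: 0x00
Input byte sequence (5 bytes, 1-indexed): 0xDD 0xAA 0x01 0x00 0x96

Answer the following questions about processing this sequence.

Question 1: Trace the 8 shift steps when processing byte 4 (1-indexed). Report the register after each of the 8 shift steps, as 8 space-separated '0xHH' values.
After byte 1 (0xDD): reg=0x1D
After byte 2 (0xAA): reg=0x0C
After byte 3 (0x01): reg=0x23
Register before byte 4: 0x23
After XOR with byte 0x00: 0x23

Answer: 0x46 0x8C 0x1F 0x3E 0x7C 0xF8 0xF7 0xE9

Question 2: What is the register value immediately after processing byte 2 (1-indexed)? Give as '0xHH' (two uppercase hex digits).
Answer: 0x0C

Derivation:
After byte 1 (0xDD): reg=0x1D
After byte 2 (0xAA): reg=0x0C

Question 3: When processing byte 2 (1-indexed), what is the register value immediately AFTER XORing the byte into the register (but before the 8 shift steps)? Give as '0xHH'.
Register before byte 2: 0x1D
Byte 2: 0xAA
0x1D XOR 0xAA = 0xB7

Answer: 0xB7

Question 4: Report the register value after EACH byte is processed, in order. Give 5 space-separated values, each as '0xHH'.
0x1D 0x0C 0x23 0xE9 0x7A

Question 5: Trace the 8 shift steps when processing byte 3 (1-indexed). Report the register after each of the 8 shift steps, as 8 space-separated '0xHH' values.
After byte 1 (0xDD): reg=0x1D
After byte 2 (0xAA): reg=0x0C
Register before byte 3: 0x0C
After XOR with byte 0x01: 0x0D

Answer: 0x1A 0x34 0x68 0xD0 0xA7 0x49 0x92 0x23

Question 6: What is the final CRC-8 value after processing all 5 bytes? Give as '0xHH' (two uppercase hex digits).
Answer: 0x7A

Derivation:
After byte 1 (0xDD): reg=0x1D
After byte 2 (0xAA): reg=0x0C
After byte 3 (0x01): reg=0x23
After byte 4 (0x00): reg=0xE9
After byte 5 (0x96): reg=0x7A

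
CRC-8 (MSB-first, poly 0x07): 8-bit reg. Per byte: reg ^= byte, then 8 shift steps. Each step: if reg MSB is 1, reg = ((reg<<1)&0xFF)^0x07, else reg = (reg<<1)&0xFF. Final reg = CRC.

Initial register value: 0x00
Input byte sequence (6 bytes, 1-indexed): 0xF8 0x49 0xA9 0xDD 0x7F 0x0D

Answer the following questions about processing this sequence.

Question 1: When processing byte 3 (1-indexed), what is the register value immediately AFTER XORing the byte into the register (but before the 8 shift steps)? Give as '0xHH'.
Register before byte 3: 0x44
Byte 3: 0xA9
0x44 XOR 0xA9 = 0xED

Answer: 0xED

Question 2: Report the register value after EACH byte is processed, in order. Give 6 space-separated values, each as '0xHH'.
0xE6 0x44 0x8D 0xB7 0x76 0x66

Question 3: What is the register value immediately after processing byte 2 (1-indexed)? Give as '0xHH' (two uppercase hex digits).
Answer: 0x44

Derivation:
After byte 1 (0xF8): reg=0xE6
After byte 2 (0x49): reg=0x44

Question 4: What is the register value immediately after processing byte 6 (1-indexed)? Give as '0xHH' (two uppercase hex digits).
After byte 1 (0xF8): reg=0xE6
After byte 2 (0x49): reg=0x44
After byte 3 (0xA9): reg=0x8D
After byte 4 (0xDD): reg=0xB7
After byte 5 (0x7F): reg=0x76
After byte 6 (0x0D): reg=0x66

Answer: 0x66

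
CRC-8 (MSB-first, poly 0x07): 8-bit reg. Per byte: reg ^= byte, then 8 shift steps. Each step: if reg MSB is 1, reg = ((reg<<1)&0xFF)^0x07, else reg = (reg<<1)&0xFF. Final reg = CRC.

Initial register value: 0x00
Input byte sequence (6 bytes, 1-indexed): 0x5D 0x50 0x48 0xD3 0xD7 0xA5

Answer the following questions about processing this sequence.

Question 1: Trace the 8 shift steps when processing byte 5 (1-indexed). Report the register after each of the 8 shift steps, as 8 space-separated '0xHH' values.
Answer: 0x6A 0xD4 0xAF 0x59 0xB2 0x63 0xC6 0x8B

Derivation:
After byte 1 (0x5D): reg=0x94
After byte 2 (0x50): reg=0x52
After byte 3 (0x48): reg=0x46
After byte 4 (0xD3): reg=0xE2
Register before byte 5: 0xE2
After XOR with byte 0xD7: 0x35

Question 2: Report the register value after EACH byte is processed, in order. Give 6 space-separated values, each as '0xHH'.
0x94 0x52 0x46 0xE2 0x8B 0xCA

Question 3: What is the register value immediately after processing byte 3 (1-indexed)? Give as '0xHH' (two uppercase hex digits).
Answer: 0x46

Derivation:
After byte 1 (0x5D): reg=0x94
After byte 2 (0x50): reg=0x52
After byte 3 (0x48): reg=0x46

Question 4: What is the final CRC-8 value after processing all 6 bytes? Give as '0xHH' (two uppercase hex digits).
Answer: 0xCA

Derivation:
After byte 1 (0x5D): reg=0x94
After byte 2 (0x50): reg=0x52
After byte 3 (0x48): reg=0x46
After byte 4 (0xD3): reg=0xE2
After byte 5 (0xD7): reg=0x8B
After byte 6 (0xA5): reg=0xCA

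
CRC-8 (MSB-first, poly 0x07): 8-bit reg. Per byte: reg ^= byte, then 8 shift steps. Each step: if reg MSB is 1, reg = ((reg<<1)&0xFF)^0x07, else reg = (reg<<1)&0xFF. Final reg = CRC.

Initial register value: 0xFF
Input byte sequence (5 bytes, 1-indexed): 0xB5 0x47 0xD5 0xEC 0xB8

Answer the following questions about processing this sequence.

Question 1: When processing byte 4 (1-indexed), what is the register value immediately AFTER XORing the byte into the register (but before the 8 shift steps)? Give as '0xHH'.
Register before byte 4: 0x14
Byte 4: 0xEC
0x14 XOR 0xEC = 0xF8

Answer: 0xF8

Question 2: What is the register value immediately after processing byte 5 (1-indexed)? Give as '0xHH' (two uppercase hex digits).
Answer: 0x9D

Derivation:
After byte 1 (0xB5): reg=0xF1
After byte 2 (0x47): reg=0x0B
After byte 3 (0xD5): reg=0x14
After byte 4 (0xEC): reg=0xE6
After byte 5 (0xB8): reg=0x9D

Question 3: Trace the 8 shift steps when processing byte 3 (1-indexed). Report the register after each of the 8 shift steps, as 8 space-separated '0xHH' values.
Answer: 0xBB 0x71 0xE2 0xC3 0x81 0x05 0x0A 0x14

Derivation:
After byte 1 (0xB5): reg=0xF1
After byte 2 (0x47): reg=0x0B
Register before byte 3: 0x0B
After XOR with byte 0xD5: 0xDE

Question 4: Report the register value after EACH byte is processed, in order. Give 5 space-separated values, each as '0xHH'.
0xF1 0x0B 0x14 0xE6 0x9D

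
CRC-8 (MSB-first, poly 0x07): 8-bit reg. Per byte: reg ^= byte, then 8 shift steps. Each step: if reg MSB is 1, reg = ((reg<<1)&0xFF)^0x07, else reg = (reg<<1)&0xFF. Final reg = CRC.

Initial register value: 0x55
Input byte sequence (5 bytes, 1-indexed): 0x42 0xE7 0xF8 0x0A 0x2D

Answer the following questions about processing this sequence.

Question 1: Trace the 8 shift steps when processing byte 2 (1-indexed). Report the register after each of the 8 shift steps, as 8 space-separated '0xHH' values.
After byte 1 (0x42): reg=0x65
Register before byte 2: 0x65
After XOR with byte 0xE7: 0x82

Answer: 0x03 0x06 0x0C 0x18 0x30 0x60 0xC0 0x87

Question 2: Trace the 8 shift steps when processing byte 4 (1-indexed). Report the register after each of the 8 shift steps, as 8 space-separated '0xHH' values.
After byte 1 (0x42): reg=0x65
After byte 2 (0xE7): reg=0x87
After byte 3 (0xF8): reg=0x7A
Register before byte 4: 0x7A
After XOR with byte 0x0A: 0x70

Answer: 0xE0 0xC7 0x89 0x15 0x2A 0x54 0xA8 0x57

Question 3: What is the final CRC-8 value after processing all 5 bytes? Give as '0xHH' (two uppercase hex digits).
After byte 1 (0x42): reg=0x65
After byte 2 (0xE7): reg=0x87
After byte 3 (0xF8): reg=0x7A
After byte 4 (0x0A): reg=0x57
After byte 5 (0x2D): reg=0x61

Answer: 0x61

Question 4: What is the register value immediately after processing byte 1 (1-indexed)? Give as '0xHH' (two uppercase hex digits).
Answer: 0x65

Derivation:
After byte 1 (0x42): reg=0x65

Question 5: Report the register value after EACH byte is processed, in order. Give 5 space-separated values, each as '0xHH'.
0x65 0x87 0x7A 0x57 0x61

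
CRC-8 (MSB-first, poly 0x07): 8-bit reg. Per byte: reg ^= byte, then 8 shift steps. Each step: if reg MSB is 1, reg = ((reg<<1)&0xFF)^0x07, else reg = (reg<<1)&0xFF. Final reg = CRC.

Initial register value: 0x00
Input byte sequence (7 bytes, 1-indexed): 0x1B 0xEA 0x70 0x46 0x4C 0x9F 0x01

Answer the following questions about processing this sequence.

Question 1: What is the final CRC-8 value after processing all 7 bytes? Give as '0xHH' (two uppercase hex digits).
Answer: 0xCB

Derivation:
After byte 1 (0x1B): reg=0x41
After byte 2 (0xEA): reg=0x58
After byte 3 (0x70): reg=0xD8
After byte 4 (0x46): reg=0xD3
After byte 5 (0x4C): reg=0xD4
After byte 6 (0x9F): reg=0xF6
After byte 7 (0x01): reg=0xCB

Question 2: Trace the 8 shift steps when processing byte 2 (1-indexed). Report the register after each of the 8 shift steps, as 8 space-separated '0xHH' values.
After byte 1 (0x1B): reg=0x41
Register before byte 2: 0x41
After XOR with byte 0xEA: 0xAB

Answer: 0x51 0xA2 0x43 0x86 0x0B 0x16 0x2C 0x58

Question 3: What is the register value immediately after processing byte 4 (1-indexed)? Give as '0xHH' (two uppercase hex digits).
Answer: 0xD3

Derivation:
After byte 1 (0x1B): reg=0x41
After byte 2 (0xEA): reg=0x58
After byte 3 (0x70): reg=0xD8
After byte 4 (0x46): reg=0xD3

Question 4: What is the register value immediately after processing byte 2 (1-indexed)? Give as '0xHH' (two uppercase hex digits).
Answer: 0x58

Derivation:
After byte 1 (0x1B): reg=0x41
After byte 2 (0xEA): reg=0x58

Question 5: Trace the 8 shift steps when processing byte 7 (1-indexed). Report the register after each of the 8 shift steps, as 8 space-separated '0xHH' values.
Answer: 0xE9 0xD5 0xAD 0x5D 0xBA 0x73 0xE6 0xCB

Derivation:
After byte 1 (0x1B): reg=0x41
After byte 2 (0xEA): reg=0x58
After byte 3 (0x70): reg=0xD8
After byte 4 (0x46): reg=0xD3
After byte 5 (0x4C): reg=0xD4
After byte 6 (0x9F): reg=0xF6
Register before byte 7: 0xF6
After XOR with byte 0x01: 0xF7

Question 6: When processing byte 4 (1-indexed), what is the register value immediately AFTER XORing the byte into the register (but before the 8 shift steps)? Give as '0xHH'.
Answer: 0x9E

Derivation:
Register before byte 4: 0xD8
Byte 4: 0x46
0xD8 XOR 0x46 = 0x9E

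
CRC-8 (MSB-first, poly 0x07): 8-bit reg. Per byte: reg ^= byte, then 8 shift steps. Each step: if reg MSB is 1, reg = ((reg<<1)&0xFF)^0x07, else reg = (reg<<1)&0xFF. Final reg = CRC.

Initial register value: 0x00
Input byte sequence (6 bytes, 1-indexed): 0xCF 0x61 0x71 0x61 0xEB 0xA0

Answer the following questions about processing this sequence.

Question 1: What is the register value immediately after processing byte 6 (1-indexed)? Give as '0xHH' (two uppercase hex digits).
After byte 1 (0xCF): reg=0x63
After byte 2 (0x61): reg=0x0E
After byte 3 (0x71): reg=0x7A
After byte 4 (0x61): reg=0x41
After byte 5 (0xEB): reg=0x5F
After byte 6 (0xA0): reg=0xF3

Answer: 0xF3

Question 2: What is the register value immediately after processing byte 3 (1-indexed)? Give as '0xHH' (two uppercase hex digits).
After byte 1 (0xCF): reg=0x63
After byte 2 (0x61): reg=0x0E
After byte 3 (0x71): reg=0x7A

Answer: 0x7A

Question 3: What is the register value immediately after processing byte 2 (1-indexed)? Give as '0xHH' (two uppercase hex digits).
After byte 1 (0xCF): reg=0x63
After byte 2 (0x61): reg=0x0E

Answer: 0x0E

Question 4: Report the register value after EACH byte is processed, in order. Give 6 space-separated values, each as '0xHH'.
0x63 0x0E 0x7A 0x41 0x5F 0xF3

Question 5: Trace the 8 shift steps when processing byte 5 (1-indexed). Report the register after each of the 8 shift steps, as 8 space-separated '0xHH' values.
Answer: 0x53 0xA6 0x4B 0x96 0x2B 0x56 0xAC 0x5F

Derivation:
After byte 1 (0xCF): reg=0x63
After byte 2 (0x61): reg=0x0E
After byte 3 (0x71): reg=0x7A
After byte 4 (0x61): reg=0x41
Register before byte 5: 0x41
After XOR with byte 0xEB: 0xAA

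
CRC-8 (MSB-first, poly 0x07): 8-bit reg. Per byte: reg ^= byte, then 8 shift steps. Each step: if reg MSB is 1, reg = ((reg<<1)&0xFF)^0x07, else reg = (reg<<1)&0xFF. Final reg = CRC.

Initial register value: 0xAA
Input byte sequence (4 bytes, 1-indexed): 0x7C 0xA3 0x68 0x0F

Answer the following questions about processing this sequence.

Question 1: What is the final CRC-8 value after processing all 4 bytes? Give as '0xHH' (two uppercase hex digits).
After byte 1 (0x7C): reg=0x2C
After byte 2 (0xA3): reg=0xA4
After byte 3 (0x68): reg=0x6A
After byte 4 (0x0F): reg=0x3C

Answer: 0x3C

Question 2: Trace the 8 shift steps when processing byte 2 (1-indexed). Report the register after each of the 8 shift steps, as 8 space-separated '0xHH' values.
After byte 1 (0x7C): reg=0x2C
Register before byte 2: 0x2C
After XOR with byte 0xA3: 0x8F

Answer: 0x19 0x32 0x64 0xC8 0x97 0x29 0x52 0xA4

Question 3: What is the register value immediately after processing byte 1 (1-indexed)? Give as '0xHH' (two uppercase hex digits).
Answer: 0x2C

Derivation:
After byte 1 (0x7C): reg=0x2C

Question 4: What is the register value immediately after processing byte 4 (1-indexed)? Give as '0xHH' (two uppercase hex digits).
Answer: 0x3C

Derivation:
After byte 1 (0x7C): reg=0x2C
After byte 2 (0xA3): reg=0xA4
After byte 3 (0x68): reg=0x6A
After byte 4 (0x0F): reg=0x3C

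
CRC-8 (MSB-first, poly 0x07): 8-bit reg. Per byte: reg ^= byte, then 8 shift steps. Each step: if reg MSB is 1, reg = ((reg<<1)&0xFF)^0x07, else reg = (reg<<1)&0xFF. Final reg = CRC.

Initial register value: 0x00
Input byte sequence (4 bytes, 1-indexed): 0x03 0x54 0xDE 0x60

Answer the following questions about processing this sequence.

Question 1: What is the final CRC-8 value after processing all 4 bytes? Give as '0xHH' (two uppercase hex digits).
After byte 1 (0x03): reg=0x09
After byte 2 (0x54): reg=0x94
After byte 3 (0xDE): reg=0xF1
After byte 4 (0x60): reg=0xFE

Answer: 0xFE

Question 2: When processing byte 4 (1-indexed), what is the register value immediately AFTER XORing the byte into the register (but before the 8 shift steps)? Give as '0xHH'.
Answer: 0x91

Derivation:
Register before byte 4: 0xF1
Byte 4: 0x60
0xF1 XOR 0x60 = 0x91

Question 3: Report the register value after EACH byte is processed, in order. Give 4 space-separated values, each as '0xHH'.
0x09 0x94 0xF1 0xFE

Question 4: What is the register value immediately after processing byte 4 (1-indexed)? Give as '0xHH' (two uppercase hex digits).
Answer: 0xFE

Derivation:
After byte 1 (0x03): reg=0x09
After byte 2 (0x54): reg=0x94
After byte 3 (0xDE): reg=0xF1
After byte 4 (0x60): reg=0xFE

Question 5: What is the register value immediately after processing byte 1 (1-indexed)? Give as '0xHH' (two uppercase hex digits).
After byte 1 (0x03): reg=0x09

Answer: 0x09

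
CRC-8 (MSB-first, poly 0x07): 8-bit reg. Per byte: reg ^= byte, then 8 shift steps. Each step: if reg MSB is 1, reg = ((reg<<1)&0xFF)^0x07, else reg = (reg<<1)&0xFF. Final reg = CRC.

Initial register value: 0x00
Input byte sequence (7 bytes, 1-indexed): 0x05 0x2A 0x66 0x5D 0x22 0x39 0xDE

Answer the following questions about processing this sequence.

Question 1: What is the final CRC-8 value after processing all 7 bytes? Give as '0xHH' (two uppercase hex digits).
Answer: 0xAC

Derivation:
After byte 1 (0x05): reg=0x1B
After byte 2 (0x2A): reg=0x97
After byte 3 (0x66): reg=0xD9
After byte 4 (0x5D): reg=0x95
After byte 5 (0x22): reg=0x0C
After byte 6 (0x39): reg=0x8B
After byte 7 (0xDE): reg=0xAC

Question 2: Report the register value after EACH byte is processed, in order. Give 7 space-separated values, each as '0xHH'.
0x1B 0x97 0xD9 0x95 0x0C 0x8B 0xAC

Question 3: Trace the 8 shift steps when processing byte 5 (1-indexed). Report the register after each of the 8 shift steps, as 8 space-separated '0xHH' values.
Answer: 0x69 0xD2 0xA3 0x41 0x82 0x03 0x06 0x0C

Derivation:
After byte 1 (0x05): reg=0x1B
After byte 2 (0x2A): reg=0x97
After byte 3 (0x66): reg=0xD9
After byte 4 (0x5D): reg=0x95
Register before byte 5: 0x95
After XOR with byte 0x22: 0xB7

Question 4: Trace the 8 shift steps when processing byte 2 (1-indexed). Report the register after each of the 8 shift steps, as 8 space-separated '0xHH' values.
Answer: 0x62 0xC4 0x8F 0x19 0x32 0x64 0xC8 0x97

Derivation:
After byte 1 (0x05): reg=0x1B
Register before byte 2: 0x1B
After XOR with byte 0x2A: 0x31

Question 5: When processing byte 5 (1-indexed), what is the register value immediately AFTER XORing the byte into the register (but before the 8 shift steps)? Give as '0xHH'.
Register before byte 5: 0x95
Byte 5: 0x22
0x95 XOR 0x22 = 0xB7

Answer: 0xB7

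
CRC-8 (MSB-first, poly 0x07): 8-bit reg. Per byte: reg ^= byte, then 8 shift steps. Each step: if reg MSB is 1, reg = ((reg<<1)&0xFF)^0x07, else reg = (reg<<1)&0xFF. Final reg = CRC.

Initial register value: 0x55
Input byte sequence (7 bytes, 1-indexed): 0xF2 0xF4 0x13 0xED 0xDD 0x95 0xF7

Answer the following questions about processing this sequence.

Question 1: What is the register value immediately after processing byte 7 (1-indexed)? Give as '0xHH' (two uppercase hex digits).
Answer: 0x78

Derivation:
After byte 1 (0xF2): reg=0x7C
After byte 2 (0xF4): reg=0xB1
After byte 3 (0x13): reg=0x67
After byte 4 (0xED): reg=0xBF
After byte 5 (0xDD): reg=0x29
After byte 6 (0x95): reg=0x3D
After byte 7 (0xF7): reg=0x78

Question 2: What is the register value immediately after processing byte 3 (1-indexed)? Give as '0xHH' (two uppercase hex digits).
After byte 1 (0xF2): reg=0x7C
After byte 2 (0xF4): reg=0xB1
After byte 3 (0x13): reg=0x67

Answer: 0x67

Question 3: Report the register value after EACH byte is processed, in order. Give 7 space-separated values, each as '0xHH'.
0x7C 0xB1 0x67 0xBF 0x29 0x3D 0x78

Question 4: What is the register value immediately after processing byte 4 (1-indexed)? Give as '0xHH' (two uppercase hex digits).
After byte 1 (0xF2): reg=0x7C
After byte 2 (0xF4): reg=0xB1
After byte 3 (0x13): reg=0x67
After byte 4 (0xED): reg=0xBF

Answer: 0xBF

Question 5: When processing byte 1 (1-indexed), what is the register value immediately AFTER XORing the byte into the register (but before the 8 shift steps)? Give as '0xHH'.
Answer: 0xA7

Derivation:
Register before byte 1: 0x55
Byte 1: 0xF2
0x55 XOR 0xF2 = 0xA7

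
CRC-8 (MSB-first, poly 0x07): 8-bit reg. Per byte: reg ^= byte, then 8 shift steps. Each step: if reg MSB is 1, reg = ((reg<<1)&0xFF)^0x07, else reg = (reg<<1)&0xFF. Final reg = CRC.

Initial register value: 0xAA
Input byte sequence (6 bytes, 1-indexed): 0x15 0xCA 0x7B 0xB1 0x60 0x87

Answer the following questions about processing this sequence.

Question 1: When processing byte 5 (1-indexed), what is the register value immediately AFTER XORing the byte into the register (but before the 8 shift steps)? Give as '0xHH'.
Register before byte 5: 0x6B
Byte 5: 0x60
0x6B XOR 0x60 = 0x0B

Answer: 0x0B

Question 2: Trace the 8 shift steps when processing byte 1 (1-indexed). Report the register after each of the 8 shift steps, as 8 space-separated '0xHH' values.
Register before byte 1: 0xAA
After XOR with byte 0x15: 0xBF

Answer: 0x79 0xF2 0xE3 0xC1 0x85 0x0D 0x1A 0x34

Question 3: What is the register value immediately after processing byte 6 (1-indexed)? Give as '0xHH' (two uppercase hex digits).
Answer: 0x0B

Derivation:
After byte 1 (0x15): reg=0x34
After byte 2 (0xCA): reg=0xF4
After byte 3 (0x7B): reg=0xA4
After byte 4 (0xB1): reg=0x6B
After byte 5 (0x60): reg=0x31
After byte 6 (0x87): reg=0x0B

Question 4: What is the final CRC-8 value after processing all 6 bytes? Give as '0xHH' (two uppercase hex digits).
Answer: 0x0B

Derivation:
After byte 1 (0x15): reg=0x34
After byte 2 (0xCA): reg=0xF4
After byte 3 (0x7B): reg=0xA4
After byte 4 (0xB1): reg=0x6B
After byte 5 (0x60): reg=0x31
After byte 6 (0x87): reg=0x0B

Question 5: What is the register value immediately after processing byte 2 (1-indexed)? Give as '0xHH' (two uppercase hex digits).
Answer: 0xF4

Derivation:
After byte 1 (0x15): reg=0x34
After byte 2 (0xCA): reg=0xF4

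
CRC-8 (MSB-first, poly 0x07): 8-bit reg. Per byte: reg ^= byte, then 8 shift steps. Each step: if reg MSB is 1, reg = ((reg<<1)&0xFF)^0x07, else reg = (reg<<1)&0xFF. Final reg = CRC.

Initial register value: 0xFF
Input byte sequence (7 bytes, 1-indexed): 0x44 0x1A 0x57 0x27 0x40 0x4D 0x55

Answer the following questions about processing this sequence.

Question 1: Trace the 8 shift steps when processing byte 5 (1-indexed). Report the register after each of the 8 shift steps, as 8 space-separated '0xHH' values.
After byte 1 (0x44): reg=0x28
After byte 2 (0x1A): reg=0x9E
After byte 3 (0x57): reg=0x71
After byte 4 (0x27): reg=0xA5
Register before byte 5: 0xA5
After XOR with byte 0x40: 0xE5

Answer: 0xCD 0x9D 0x3D 0x7A 0xF4 0xEF 0xD9 0xB5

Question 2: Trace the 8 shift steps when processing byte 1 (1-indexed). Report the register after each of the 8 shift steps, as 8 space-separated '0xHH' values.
Register before byte 1: 0xFF
After XOR with byte 0x44: 0xBB

Answer: 0x71 0xE2 0xC3 0x81 0x05 0x0A 0x14 0x28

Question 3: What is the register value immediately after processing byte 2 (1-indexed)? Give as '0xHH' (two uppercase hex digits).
Answer: 0x9E

Derivation:
After byte 1 (0x44): reg=0x28
After byte 2 (0x1A): reg=0x9E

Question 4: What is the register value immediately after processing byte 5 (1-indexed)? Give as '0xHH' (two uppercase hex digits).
Answer: 0xB5

Derivation:
After byte 1 (0x44): reg=0x28
After byte 2 (0x1A): reg=0x9E
After byte 3 (0x57): reg=0x71
After byte 4 (0x27): reg=0xA5
After byte 5 (0x40): reg=0xB5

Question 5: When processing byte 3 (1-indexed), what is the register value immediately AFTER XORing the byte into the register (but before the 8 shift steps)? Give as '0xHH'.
Answer: 0xC9

Derivation:
Register before byte 3: 0x9E
Byte 3: 0x57
0x9E XOR 0x57 = 0xC9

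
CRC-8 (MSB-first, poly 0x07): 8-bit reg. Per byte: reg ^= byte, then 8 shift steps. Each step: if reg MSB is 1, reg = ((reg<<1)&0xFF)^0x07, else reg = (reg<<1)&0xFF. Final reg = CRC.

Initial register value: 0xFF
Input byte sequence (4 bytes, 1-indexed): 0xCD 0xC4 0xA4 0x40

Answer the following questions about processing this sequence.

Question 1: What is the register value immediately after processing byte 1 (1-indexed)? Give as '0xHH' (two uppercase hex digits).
Answer: 0x9E

Derivation:
After byte 1 (0xCD): reg=0x9E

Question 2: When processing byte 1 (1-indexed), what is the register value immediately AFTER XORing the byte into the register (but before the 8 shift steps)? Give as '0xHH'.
Answer: 0x32

Derivation:
Register before byte 1: 0xFF
Byte 1: 0xCD
0xFF XOR 0xCD = 0x32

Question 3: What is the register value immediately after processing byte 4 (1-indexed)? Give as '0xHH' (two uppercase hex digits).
After byte 1 (0xCD): reg=0x9E
After byte 2 (0xC4): reg=0x81
After byte 3 (0xA4): reg=0xFB
After byte 4 (0x40): reg=0x28

Answer: 0x28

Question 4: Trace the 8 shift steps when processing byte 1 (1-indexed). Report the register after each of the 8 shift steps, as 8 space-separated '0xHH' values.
Register before byte 1: 0xFF
After XOR with byte 0xCD: 0x32

Answer: 0x64 0xC8 0x97 0x29 0x52 0xA4 0x4F 0x9E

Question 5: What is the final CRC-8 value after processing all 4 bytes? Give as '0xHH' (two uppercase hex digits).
After byte 1 (0xCD): reg=0x9E
After byte 2 (0xC4): reg=0x81
After byte 3 (0xA4): reg=0xFB
After byte 4 (0x40): reg=0x28

Answer: 0x28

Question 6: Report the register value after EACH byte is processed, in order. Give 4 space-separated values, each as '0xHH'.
0x9E 0x81 0xFB 0x28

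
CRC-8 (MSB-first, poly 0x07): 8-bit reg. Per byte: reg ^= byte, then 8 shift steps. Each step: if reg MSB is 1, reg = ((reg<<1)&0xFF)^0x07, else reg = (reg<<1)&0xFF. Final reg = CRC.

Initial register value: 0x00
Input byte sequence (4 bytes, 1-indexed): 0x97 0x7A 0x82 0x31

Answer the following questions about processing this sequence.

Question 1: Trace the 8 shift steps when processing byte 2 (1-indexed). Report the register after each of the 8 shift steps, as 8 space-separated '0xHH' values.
Answer: 0x2B 0x56 0xAC 0x5F 0xBE 0x7B 0xF6 0xEB

Derivation:
After byte 1 (0x97): reg=0xEC
Register before byte 2: 0xEC
After XOR with byte 0x7A: 0x96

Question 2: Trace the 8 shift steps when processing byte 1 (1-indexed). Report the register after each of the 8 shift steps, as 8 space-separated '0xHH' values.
Answer: 0x29 0x52 0xA4 0x4F 0x9E 0x3B 0x76 0xEC

Derivation:
Register before byte 1: 0x00
After XOR with byte 0x97: 0x97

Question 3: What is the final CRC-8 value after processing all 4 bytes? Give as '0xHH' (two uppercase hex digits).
After byte 1 (0x97): reg=0xEC
After byte 2 (0x7A): reg=0xEB
After byte 3 (0x82): reg=0x18
After byte 4 (0x31): reg=0xDF

Answer: 0xDF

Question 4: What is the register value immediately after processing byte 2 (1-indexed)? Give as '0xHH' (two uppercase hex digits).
Answer: 0xEB

Derivation:
After byte 1 (0x97): reg=0xEC
After byte 2 (0x7A): reg=0xEB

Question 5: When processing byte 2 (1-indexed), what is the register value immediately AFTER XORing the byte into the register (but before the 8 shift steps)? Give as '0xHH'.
Answer: 0x96

Derivation:
Register before byte 2: 0xEC
Byte 2: 0x7A
0xEC XOR 0x7A = 0x96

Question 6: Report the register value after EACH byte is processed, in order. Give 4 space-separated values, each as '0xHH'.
0xEC 0xEB 0x18 0xDF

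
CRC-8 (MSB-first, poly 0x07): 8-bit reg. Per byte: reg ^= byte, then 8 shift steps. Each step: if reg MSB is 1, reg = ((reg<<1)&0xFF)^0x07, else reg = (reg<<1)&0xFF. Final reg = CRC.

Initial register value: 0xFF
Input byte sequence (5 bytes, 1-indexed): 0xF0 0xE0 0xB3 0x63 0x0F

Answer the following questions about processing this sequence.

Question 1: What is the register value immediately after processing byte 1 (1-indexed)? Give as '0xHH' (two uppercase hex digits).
Answer: 0x2D

Derivation:
After byte 1 (0xF0): reg=0x2D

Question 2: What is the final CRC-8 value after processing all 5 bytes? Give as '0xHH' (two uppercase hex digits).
Answer: 0xE4

Derivation:
After byte 1 (0xF0): reg=0x2D
After byte 2 (0xE0): reg=0x6D
After byte 3 (0xB3): reg=0x14
After byte 4 (0x63): reg=0x42
After byte 5 (0x0F): reg=0xE4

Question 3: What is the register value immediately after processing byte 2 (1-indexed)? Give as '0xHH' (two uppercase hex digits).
After byte 1 (0xF0): reg=0x2D
After byte 2 (0xE0): reg=0x6D

Answer: 0x6D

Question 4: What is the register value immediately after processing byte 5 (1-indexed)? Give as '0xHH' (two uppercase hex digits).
Answer: 0xE4

Derivation:
After byte 1 (0xF0): reg=0x2D
After byte 2 (0xE0): reg=0x6D
After byte 3 (0xB3): reg=0x14
After byte 4 (0x63): reg=0x42
After byte 5 (0x0F): reg=0xE4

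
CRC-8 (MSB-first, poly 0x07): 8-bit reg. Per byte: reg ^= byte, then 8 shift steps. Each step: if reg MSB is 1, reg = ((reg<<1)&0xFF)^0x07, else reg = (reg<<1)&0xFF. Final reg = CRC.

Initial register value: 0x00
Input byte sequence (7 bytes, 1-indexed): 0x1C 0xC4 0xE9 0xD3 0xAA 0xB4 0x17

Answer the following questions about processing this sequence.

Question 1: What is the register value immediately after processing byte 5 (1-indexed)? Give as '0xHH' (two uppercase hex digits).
After byte 1 (0x1C): reg=0x54
After byte 2 (0xC4): reg=0xF9
After byte 3 (0xE9): reg=0x70
After byte 4 (0xD3): reg=0x60
After byte 5 (0xAA): reg=0x78

Answer: 0x78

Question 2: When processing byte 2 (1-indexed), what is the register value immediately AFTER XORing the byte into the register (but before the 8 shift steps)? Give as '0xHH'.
Answer: 0x90

Derivation:
Register before byte 2: 0x54
Byte 2: 0xC4
0x54 XOR 0xC4 = 0x90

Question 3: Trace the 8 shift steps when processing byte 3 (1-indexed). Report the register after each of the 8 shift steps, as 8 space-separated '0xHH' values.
Answer: 0x20 0x40 0x80 0x07 0x0E 0x1C 0x38 0x70

Derivation:
After byte 1 (0x1C): reg=0x54
After byte 2 (0xC4): reg=0xF9
Register before byte 3: 0xF9
After XOR with byte 0xE9: 0x10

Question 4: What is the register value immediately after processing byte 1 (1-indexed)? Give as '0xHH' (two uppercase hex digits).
After byte 1 (0x1C): reg=0x54

Answer: 0x54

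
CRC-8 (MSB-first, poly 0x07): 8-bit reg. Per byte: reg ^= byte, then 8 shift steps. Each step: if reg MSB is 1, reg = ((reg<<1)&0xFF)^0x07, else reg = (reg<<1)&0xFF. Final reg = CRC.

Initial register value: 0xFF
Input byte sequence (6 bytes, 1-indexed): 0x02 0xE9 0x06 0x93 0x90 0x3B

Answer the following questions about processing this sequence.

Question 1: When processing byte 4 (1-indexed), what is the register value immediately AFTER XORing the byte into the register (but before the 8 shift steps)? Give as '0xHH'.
Answer: 0x82

Derivation:
Register before byte 4: 0x11
Byte 4: 0x93
0x11 XOR 0x93 = 0x82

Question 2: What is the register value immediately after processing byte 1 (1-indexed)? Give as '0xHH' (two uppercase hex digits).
After byte 1 (0x02): reg=0xFD

Answer: 0xFD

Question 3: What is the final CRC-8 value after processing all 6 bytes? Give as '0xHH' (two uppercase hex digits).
After byte 1 (0x02): reg=0xFD
After byte 2 (0xE9): reg=0x6C
After byte 3 (0x06): reg=0x11
After byte 4 (0x93): reg=0x87
After byte 5 (0x90): reg=0x65
After byte 6 (0x3B): reg=0x9D

Answer: 0x9D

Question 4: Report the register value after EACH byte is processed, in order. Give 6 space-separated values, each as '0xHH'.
0xFD 0x6C 0x11 0x87 0x65 0x9D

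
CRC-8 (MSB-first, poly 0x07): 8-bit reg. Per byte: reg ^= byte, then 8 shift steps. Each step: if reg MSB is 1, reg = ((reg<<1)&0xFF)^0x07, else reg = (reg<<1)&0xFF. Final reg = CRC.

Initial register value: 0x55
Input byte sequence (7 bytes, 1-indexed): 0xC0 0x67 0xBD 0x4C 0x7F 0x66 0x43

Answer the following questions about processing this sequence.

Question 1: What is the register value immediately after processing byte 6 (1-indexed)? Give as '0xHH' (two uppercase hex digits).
Answer: 0x34

Derivation:
After byte 1 (0xC0): reg=0xE2
After byte 2 (0x67): reg=0x92
After byte 3 (0xBD): reg=0xCD
After byte 4 (0x4C): reg=0x8E
After byte 5 (0x7F): reg=0xD9
After byte 6 (0x66): reg=0x34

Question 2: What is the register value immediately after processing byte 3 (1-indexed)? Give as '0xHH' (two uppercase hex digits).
After byte 1 (0xC0): reg=0xE2
After byte 2 (0x67): reg=0x92
After byte 3 (0xBD): reg=0xCD

Answer: 0xCD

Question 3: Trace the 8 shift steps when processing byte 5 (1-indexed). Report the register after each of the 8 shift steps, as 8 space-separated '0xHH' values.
Answer: 0xE5 0xCD 0x9D 0x3D 0x7A 0xF4 0xEF 0xD9

Derivation:
After byte 1 (0xC0): reg=0xE2
After byte 2 (0x67): reg=0x92
After byte 3 (0xBD): reg=0xCD
After byte 4 (0x4C): reg=0x8E
Register before byte 5: 0x8E
After XOR with byte 0x7F: 0xF1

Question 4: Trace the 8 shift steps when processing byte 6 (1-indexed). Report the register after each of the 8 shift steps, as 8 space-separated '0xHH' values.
After byte 1 (0xC0): reg=0xE2
After byte 2 (0x67): reg=0x92
After byte 3 (0xBD): reg=0xCD
After byte 4 (0x4C): reg=0x8E
After byte 5 (0x7F): reg=0xD9
Register before byte 6: 0xD9
After XOR with byte 0x66: 0xBF

Answer: 0x79 0xF2 0xE3 0xC1 0x85 0x0D 0x1A 0x34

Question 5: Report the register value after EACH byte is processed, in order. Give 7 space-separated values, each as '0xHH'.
0xE2 0x92 0xCD 0x8E 0xD9 0x34 0x42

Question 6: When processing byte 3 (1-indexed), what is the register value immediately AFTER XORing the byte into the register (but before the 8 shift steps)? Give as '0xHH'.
Answer: 0x2F

Derivation:
Register before byte 3: 0x92
Byte 3: 0xBD
0x92 XOR 0xBD = 0x2F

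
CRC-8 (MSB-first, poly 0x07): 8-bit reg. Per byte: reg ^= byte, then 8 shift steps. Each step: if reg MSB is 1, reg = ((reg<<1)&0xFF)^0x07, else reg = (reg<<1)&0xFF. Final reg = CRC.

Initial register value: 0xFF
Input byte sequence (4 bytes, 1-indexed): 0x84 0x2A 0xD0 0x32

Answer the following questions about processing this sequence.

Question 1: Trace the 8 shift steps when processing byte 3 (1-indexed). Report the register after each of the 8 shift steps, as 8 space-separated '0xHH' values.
After byte 1 (0x84): reg=0x66
After byte 2 (0x2A): reg=0xE3
Register before byte 3: 0xE3
After XOR with byte 0xD0: 0x33

Answer: 0x66 0xCC 0x9F 0x39 0x72 0xE4 0xCF 0x99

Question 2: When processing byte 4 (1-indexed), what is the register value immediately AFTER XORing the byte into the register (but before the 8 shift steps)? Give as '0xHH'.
Answer: 0xAB

Derivation:
Register before byte 4: 0x99
Byte 4: 0x32
0x99 XOR 0x32 = 0xAB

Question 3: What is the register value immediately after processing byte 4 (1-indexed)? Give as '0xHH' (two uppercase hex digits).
Answer: 0x58

Derivation:
After byte 1 (0x84): reg=0x66
After byte 2 (0x2A): reg=0xE3
After byte 3 (0xD0): reg=0x99
After byte 4 (0x32): reg=0x58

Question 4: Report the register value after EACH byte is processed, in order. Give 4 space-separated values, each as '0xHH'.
0x66 0xE3 0x99 0x58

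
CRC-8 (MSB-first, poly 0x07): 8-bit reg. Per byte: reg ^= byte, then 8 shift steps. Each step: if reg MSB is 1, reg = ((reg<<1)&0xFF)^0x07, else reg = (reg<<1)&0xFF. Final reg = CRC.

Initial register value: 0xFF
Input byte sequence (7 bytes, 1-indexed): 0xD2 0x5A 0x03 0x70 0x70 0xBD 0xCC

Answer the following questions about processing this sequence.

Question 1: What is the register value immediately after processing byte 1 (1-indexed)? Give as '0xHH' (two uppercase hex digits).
After byte 1 (0xD2): reg=0xC3

Answer: 0xC3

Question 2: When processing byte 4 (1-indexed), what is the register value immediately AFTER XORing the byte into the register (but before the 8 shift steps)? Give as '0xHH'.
Answer: 0x25

Derivation:
Register before byte 4: 0x55
Byte 4: 0x70
0x55 XOR 0x70 = 0x25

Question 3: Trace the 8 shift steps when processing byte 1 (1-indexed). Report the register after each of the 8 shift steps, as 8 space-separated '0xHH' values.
Answer: 0x5A 0xB4 0x6F 0xDE 0xBB 0x71 0xE2 0xC3

Derivation:
Register before byte 1: 0xFF
After XOR with byte 0xD2: 0x2D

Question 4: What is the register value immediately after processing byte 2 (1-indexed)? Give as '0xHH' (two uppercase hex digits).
Answer: 0xC6

Derivation:
After byte 1 (0xD2): reg=0xC3
After byte 2 (0x5A): reg=0xC6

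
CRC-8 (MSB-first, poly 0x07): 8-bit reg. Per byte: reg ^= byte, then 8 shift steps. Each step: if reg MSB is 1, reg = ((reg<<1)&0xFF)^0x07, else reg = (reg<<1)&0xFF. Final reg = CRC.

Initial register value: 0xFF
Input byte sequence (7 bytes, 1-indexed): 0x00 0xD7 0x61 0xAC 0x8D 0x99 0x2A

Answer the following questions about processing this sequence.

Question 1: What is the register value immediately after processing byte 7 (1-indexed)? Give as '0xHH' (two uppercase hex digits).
Answer: 0x56

Derivation:
After byte 1 (0x00): reg=0xF3
After byte 2 (0xD7): reg=0xFC
After byte 3 (0x61): reg=0xDA
After byte 4 (0xAC): reg=0x45
After byte 5 (0x8D): reg=0x76
After byte 6 (0x99): reg=0x83
After byte 7 (0x2A): reg=0x56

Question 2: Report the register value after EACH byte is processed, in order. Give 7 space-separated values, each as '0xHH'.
0xF3 0xFC 0xDA 0x45 0x76 0x83 0x56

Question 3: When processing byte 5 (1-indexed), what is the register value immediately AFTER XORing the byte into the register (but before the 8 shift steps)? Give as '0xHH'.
Register before byte 5: 0x45
Byte 5: 0x8D
0x45 XOR 0x8D = 0xC8

Answer: 0xC8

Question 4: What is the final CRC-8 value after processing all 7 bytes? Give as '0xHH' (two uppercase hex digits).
After byte 1 (0x00): reg=0xF3
After byte 2 (0xD7): reg=0xFC
After byte 3 (0x61): reg=0xDA
After byte 4 (0xAC): reg=0x45
After byte 5 (0x8D): reg=0x76
After byte 6 (0x99): reg=0x83
After byte 7 (0x2A): reg=0x56

Answer: 0x56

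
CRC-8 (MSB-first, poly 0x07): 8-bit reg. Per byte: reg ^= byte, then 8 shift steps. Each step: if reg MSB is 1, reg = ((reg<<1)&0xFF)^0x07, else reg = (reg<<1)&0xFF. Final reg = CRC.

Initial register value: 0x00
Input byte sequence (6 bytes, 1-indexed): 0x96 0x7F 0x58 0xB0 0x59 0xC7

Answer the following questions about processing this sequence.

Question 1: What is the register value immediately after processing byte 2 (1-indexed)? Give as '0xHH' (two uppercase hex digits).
Answer: 0xE5

Derivation:
After byte 1 (0x96): reg=0xEB
After byte 2 (0x7F): reg=0xE5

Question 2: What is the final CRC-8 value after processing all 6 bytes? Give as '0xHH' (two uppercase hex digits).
Answer: 0x66

Derivation:
After byte 1 (0x96): reg=0xEB
After byte 2 (0x7F): reg=0xE5
After byte 3 (0x58): reg=0x3A
After byte 4 (0xB0): reg=0xBF
After byte 5 (0x59): reg=0xBC
After byte 6 (0xC7): reg=0x66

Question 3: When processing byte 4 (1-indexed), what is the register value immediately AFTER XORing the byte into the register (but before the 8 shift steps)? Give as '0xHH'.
Answer: 0x8A

Derivation:
Register before byte 4: 0x3A
Byte 4: 0xB0
0x3A XOR 0xB0 = 0x8A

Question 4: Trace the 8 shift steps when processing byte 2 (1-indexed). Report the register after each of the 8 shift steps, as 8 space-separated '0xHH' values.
After byte 1 (0x96): reg=0xEB
Register before byte 2: 0xEB
After XOR with byte 0x7F: 0x94

Answer: 0x2F 0x5E 0xBC 0x7F 0xFE 0xFB 0xF1 0xE5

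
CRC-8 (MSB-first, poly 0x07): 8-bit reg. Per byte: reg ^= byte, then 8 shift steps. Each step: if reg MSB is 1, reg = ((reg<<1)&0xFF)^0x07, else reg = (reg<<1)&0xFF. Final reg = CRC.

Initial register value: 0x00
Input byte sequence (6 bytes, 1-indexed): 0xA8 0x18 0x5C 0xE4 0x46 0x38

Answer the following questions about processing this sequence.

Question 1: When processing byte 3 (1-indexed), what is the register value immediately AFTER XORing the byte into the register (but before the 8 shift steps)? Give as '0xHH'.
Register before byte 3: 0xF8
Byte 3: 0x5C
0xF8 XOR 0x5C = 0xA4

Answer: 0xA4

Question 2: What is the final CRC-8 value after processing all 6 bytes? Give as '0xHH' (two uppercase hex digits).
After byte 1 (0xA8): reg=0x51
After byte 2 (0x18): reg=0xF8
After byte 3 (0x5C): reg=0x75
After byte 4 (0xE4): reg=0xFE
After byte 5 (0x46): reg=0x21
After byte 6 (0x38): reg=0x4F

Answer: 0x4F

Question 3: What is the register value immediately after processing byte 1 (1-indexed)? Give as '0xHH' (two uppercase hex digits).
Answer: 0x51

Derivation:
After byte 1 (0xA8): reg=0x51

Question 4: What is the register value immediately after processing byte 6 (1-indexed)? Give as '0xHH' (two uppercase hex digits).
Answer: 0x4F

Derivation:
After byte 1 (0xA8): reg=0x51
After byte 2 (0x18): reg=0xF8
After byte 3 (0x5C): reg=0x75
After byte 4 (0xE4): reg=0xFE
After byte 5 (0x46): reg=0x21
After byte 6 (0x38): reg=0x4F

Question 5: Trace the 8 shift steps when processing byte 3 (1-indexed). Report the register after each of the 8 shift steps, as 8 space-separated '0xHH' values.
Answer: 0x4F 0x9E 0x3B 0x76 0xEC 0xDF 0xB9 0x75

Derivation:
After byte 1 (0xA8): reg=0x51
After byte 2 (0x18): reg=0xF8
Register before byte 3: 0xF8
After XOR with byte 0x5C: 0xA4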